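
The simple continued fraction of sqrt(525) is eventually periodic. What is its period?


Run the CF algorithm for sqrt(525).
a_0 = floor(sqrt(525)) = 22; set m_0=0, q_0=1.
Recurrence: m' = q*a - m,  q' = (d - m'^2)/q,  a' = floor((a_0 + m')/q').
  step 1: m=22, q=41, a=1
  step 2: m=19, q=4, a=10
  step 3: m=21, q=21, a=2
  step 4: m=21, q=4, a=10
  step 5: m=19, q=41, a=1
  step 6: m=22, q=1, a=44
a_6 = 2*a_0 = 44, so the period closes here.
sqrt(525) = [22; 1, 10, 2, 10, 1, 44]
Period length = 6

6


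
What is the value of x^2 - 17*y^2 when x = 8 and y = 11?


x^2 - d*y^2
= 8^2 - 17*11^2
= 64 - 2057
= -1993

-1993


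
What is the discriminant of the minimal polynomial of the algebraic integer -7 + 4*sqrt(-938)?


The element -7 + 4*sqrt(-938) has minimal polynomial:
x^2 + 14*x + 15057
Discriminant = (14)^2 - 4*(15057)
= 196 - 60228
= -60032

-60032


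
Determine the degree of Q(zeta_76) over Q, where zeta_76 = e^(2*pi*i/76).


The degree equals Euler's totient phi(76).
76 = 2^2 * 19
phi(76) = 36

36


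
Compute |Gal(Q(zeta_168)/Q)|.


|Gal(Q(zeta_168)/Q)| = phi(168)
= 48

48


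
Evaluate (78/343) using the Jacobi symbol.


Compute (78/343) via quadratic reciprocity:
  pull out 2: (2/343) = +1  (since 343 mod 8 = 7)
  reciprocity: (39/343) -> -(343/39)
  reduce: (31/39)
  reciprocity: (31/39) -> -(39/31)
  reduce: (8/31)
  pull out 2: (2/31) = +1  (since 31 mod 8 = 7)
  pull out 2: (2/31) = +1  (since 31 mod 8 = 7)
  pull out 2: (2/31) = +1  (since 31 mod 8 = 7)
  (1/31) = 1
Product of signs = 1

1


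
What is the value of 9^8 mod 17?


p = 17 is prime and the exponent is (p-1)/2 = 8, so by Euler's criterion 9^8 = (9/17) = +1 or -1 mod 17.
Compute by square-and-multiply:
  8 = 8 (binary 1000)
  Repeated squaring mod 17: 9^1 = 9, 9^2 = 13, 9^4 = 16, 9^8 = 1
  9^8 = 1 mod 17
Result 1: 9 is a quadratic residue mod 17.
9^8 mod 17 = 1

1


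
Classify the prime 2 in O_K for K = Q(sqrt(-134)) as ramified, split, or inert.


K = Q(sqrt(-134)). Since d mod 4 = 2, disc(K) = -536.
Check p | disc: -536 mod 2 = 0.
p divides disc, so p ramifies: (p) = P^2 with e=2, f=1, g=1.
Therefore p is ramified.

ramified


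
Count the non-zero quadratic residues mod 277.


For prime p, the number of non-zero quadratic residues is (p-1)/2.
= (277-1)/2
= 138

138


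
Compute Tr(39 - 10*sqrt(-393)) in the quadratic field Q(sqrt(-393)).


Tr(a + b*sqrt(d)) = (a + b*sqrt(d)) + (a - b*sqrt(d)) = 2a
= 2 * (39)
= 78

78


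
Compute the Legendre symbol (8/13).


p = 13 is prime, so compute (8/13) with the reciprocity algorithm (Jacobi-symbol steps: pull out 2s via (2/n), flip via reciprocity, reduce):
  pull out 2: (2/13) = -1  (since 13 mod 8 = 5)
  pull out 2: (2/13) = -1  (since 13 mod 8 = 5)
  pull out 2: (2/13) = -1  (since 13 mod 8 = 5)
  (1/13) = 1
Product of signs = -1
(8/13) = -1

-1


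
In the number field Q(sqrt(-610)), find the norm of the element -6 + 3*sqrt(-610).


N(a + b*sqrt(d)) = a^2 - d*b^2
= (-6)^2 - (-610)*(3)^2
= 36 + 5490
= 5526

5526


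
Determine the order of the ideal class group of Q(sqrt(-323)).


K = Q(sqrt(-323)). d mod 4 = 1, so D = disc(K) = d = -323
h(K) equals the number of primitive reduced positive-definite forms (a, b, c) = a*x^2 + b*x*y + c*y^2 with b^2 - 4ac = D,
where reduced means |b| <= a <= c, with b >= 0 whenever |b| = a or a = c, and primitive means gcd(a, b, c) = 1.
Reduced forces 3a^2 <= |D| = 323, so 1 <= a <= 10; b must have the parity of D, and c = (b^2 - D)/(4a) must be an integer >= a.
Enumerate a = 1..10, b in [-a, a]:
  a=1: (1, 1, 81)  [1]
  a=2: none
  a=3: (3, -1, 27), (3, 1, 27)  [2]
  a=4..8: none
  a=9: (9, 1, 9)  [1]
  a=10: none
Total reduced forms: 1 + 2 + 1 = 4
h = 4

4


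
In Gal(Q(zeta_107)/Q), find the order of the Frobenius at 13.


The Frobenius at p in Gal(Q(zeta_n)/Q) = (Z/nZ)* is the class of p, so its order is ord_107(13), the smallest k >= 1 with 13^k = 1 mod 107.
n = 107 = 107, phi(107) = 106; the order divides phi(n).
Divisors of 106: 1, 2, 53, 106
Repeated squaring mod 107: 13^1 = 13, 13^2 = 62, 13^4 = 99, 13^8 = 64, 13^16 = 30, 13^32 = 44, 13^64 = 10
Test divisors in increasing order:
  k=1: 13^1 = 13 mod 107
  k=2: 13^2 = 62 mod 107
  k=53: 13^53 = 44 * 30 * 99 * 13 = 1 mod 107  <- first divisor giving 1
Order = 53

53


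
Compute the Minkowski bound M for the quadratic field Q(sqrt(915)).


d = 915, d mod 4 = 3, so disc(K) = 4d = 3660; |disc(K)| = 3660
Real quadratic field, so n = 2, s = r2 = 0, r1 = 2
M = (n!/n^n) * (4/pi)^s * sqrt(|disc(K)|) = (2!/2^2) * (4/pi)^0 * sqrt(3660)
= 0.5 * 1.000000 * 60.497934
= 30.2490

30.2490


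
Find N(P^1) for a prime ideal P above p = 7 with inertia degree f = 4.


N(P^a) = p^(a*f)
= 7^(1*4)
= 7^4
= 2401

2401


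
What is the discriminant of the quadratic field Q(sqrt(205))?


For K = Q(sqrt(d)) with d squarefree: disc(K) = d if d = 1 mod 4, and disc(K) = 4d if d = 2 or 3 mod 4.
Here d = 205, and d mod 4 = 1.
d = 1 mod 4 (O_K = Z[(1+sqrt(d))/2]), so disc(K) = d = 205

205


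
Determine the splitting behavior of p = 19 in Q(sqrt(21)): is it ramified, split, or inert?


K = Q(sqrt(21)). Since d mod 4 = 1, disc(K) = 21.
Check p | disc: 21 mod 19 = 2.
p does not divide disc. Compute Legendre symbol (d/p):
2^((19-1)/2) mod 19 = -1
(d/p) = -1, so p is inert: (p) stays prime with e=1, f=2, g=1.
Therefore p is inert.

inert


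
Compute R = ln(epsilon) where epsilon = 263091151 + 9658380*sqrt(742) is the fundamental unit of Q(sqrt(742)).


epsilon = 263091151 + 9658380*sqrt(742)
= 5.2618e+08
R = ln(5.2618e+08)
= 20.0812

20.0812


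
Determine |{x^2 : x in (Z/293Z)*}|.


For prime p, the number of non-zero quadratic residues is (p-1)/2.
= (293-1)/2
= 146

146


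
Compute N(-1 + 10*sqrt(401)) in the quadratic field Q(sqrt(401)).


N(a + b*sqrt(d)) = a^2 - d*b^2
= (-1)^2 - (401)*(10)^2
= 1 - 40100
= -40099

-40099


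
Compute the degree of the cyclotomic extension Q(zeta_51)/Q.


The degree equals Euler's totient phi(51).
51 = 3 * 17
phi(51) = 32

32


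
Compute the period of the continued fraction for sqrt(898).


Run the CF algorithm for sqrt(898).
a_0 = floor(sqrt(898)) = 29; set m_0=0, q_0=1.
Recurrence: m' = q*a - m,  q' = (d - m'^2)/q,  a' = floor((a_0 + m')/q').
  step 1: m=29, q=57, a=1
  step 2: m=28, q=2, a=28
  step 3: m=28, q=57, a=1
  step 4: m=29, q=1, a=58
a_4 = 2*a_0 = 58, so the period closes here.
sqrt(898) = [29; 1, 28, 1, 58]
Period length = 4

4


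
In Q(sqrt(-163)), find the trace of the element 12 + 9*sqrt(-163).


Tr(a + b*sqrt(d)) = (a + b*sqrt(d)) + (a - b*sqrt(d)) = 2a
= 2 * (12)
= 24

24


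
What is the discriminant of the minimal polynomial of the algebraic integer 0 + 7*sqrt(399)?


The element 0 + 7*sqrt(399) has minimal polynomial:
x^2 + 0*x - 19551
Discriminant = (0)^2 - 4*(-19551)
= 0 + 78204
= 78204

78204


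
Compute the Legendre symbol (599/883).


p = 883 is prime, so compute (599/883) with the reciprocity algorithm (Jacobi-symbol steps: pull out 2s via (2/n), flip via reciprocity, reduce):
  reciprocity: (599/883) -> -(883/599)
  reduce: (284/599)
  pull out 2: (2/599) = +1  (since 599 mod 8 = 7)
  pull out 2: (2/599) = +1  (since 599 mod 8 = 7)
  reciprocity: (71/599) -> -(599/71)
  reduce: (31/71)
  reciprocity: (31/71) -> -(71/31)
  reduce: (9/31)
  reciprocity: (9/31) -> +(31/9)
  reduce: (4/9)
  pull out 2: (2/9) = +1  (since 9 mod 8 = 1)
  pull out 2: (2/9) = +1  (since 9 mod 8 = 1)
  (1/9) = 1
Product of signs = -1
(599/883) = -1

-1


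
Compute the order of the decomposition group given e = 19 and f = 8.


|D_P| = e * f
= 19 * 8
= 152

152


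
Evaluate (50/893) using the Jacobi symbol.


Compute (50/893) via quadratic reciprocity:
  pull out 2: (2/893) = -1  (since 893 mod 8 = 5)
  reciprocity: (25/893) -> +(893/25)
  reduce: (18/25)
  pull out 2: (2/25) = +1  (since 25 mod 8 = 1)
  reciprocity: (9/25) -> +(25/9)
  reduce: (7/9)
  reciprocity: (7/9) -> +(9/7)
  reduce: (2/7)
  pull out 2: (2/7) = +1  (since 7 mod 8 = 7)
  (1/7) = 1
Product of signs = -1

-1


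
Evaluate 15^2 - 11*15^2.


x^2 - d*y^2
= 15^2 - 11*15^2
= 225 - 2475
= -2250

-2250


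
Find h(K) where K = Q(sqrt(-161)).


K = Q(sqrt(-161)). d mod 4 = 3, so D = disc(K) = 4d = -644
h(K) equals the number of primitive reduced positive-definite forms (a, b, c) = a*x^2 + b*x*y + c*y^2 with b^2 - 4ac = D,
where reduced means |b| <= a <= c, with b >= 0 whenever |b| = a or a = c, and primitive means gcd(a, b, c) = 1.
Reduced forces 3a^2 <= |D| = 644, so 1 <= a <= 14; b must have the parity of D, and c = (b^2 - D)/(4a) must be an integer >= a.
Enumerate a = 1..14, b in [-a, a]:
  a=1: (1, 0, 161)  [1]
  a=2: (2, 2, 81)  [1]
  a=3: (3, -2, 54), (3, 2, 54)  [2]
  a=4: none
  a=5: (5, -4, 33), (5, 4, 33)  [2]
  a=6: (6, -2, 27), (6, 2, 27)  [2]
  a=7: (7, 0, 23)  [1]
  a=8: none
  a=9: (9, -2, 18), (9, 2, 18)  [2]
  a=10: (10, -6, 17), (10, 6, 17)  [2]
  a=11: (11, -4, 15), (11, 4, 15)  [2]
  a=12..13: none
  a=14: (14, 14, 15)  [1]
Total reduced forms: 1 + 1 + 2 + 2 + 2 + 1 + 2 + 2 + 2 + 1 = 16
h = 16

16


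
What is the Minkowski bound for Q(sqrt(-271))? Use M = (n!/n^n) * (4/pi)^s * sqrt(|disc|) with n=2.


d = -271, d mod 4 = 1, so disc(K) = d = -271; |disc(K)| = 271
Imaginary quadratic field, so n = 2, s = r2 = 1, r1 = 0
M = (n!/n^n) * (4/pi)^s * sqrt(|disc(K)|) = (2!/2^2) * (4/pi)^1 * sqrt(271)
= 0.5 * 1.273240 * 16.462078
= 10.4801

10.4801


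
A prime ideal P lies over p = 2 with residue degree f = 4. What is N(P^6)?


N(P^a) = p^(a*f)
= 2^(6*4)
= 2^24
= 16777216

16777216


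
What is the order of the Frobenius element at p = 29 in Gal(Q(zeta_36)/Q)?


The Frobenius at p in Gal(Q(zeta_n)/Q) = (Z/nZ)* is the class of p, so its order is ord_36(29), the smallest k >= 1 with 29^k = 1 mod 36.
n = 36 = 2^2 * 3^2, phi(36) = 12; the order divides phi(n).
Divisors of 12: 1, 2, 3, 4, 6, 12
Repeated squaring mod 36: 29^1 = 29, 29^2 = 13, 29^4 = 25, 29^8 = 13
Test divisors in increasing order:
  k=1: 29^1 = 29 mod 36
  k=2: 29^2 = 13 mod 36
  k=3: 29^3 = 13 * 29 = 17 mod 36
  k=4: 29^4 = 25 mod 36
  k=6: 29^6 = 25 * 13 = 1 mod 36  <- first divisor giving 1
Order = 6

6


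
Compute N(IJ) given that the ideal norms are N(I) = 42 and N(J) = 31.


N(IJ) = N(I) * N(J)
= 42 * 31
= 1302

1302


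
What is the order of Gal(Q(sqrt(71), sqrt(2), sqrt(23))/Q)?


The 3 square roots of distinct primes are multiplicatively independent over Q,
so [K:Q] = 2^3 and Gal(K/Q) is isomorphic to (Z/2Z)^3.
|Gal| = 2^3 = 8

8


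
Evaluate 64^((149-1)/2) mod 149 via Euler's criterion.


p = 149 is prime and the exponent is (p-1)/2 = 74, so by Euler's criterion 64^74 = (64/149) = +1 or -1 mod 149.
Compute by square-and-multiply:
  74 = 64 + 8 + 2 (binary 1001010)
  Repeated squaring mod 149: 64^1 = 64, 64^2 = 73, 64^4 = 114, 64^8 = 33, 64^16 = 46, 64^32 = 30, 64^64 = 6
  64^74 = 64^64 * 64^8 * 64^2 = 6 * 33 * 73 mod 149
    6 * 33 = 198 = 49 mod 149
    49 * 73 = 3577 = 1 mod 149
  64^74 = 1 mod 149
Result 1: 64 is a quadratic residue mod 149.
64^74 mod 149 = 1

1


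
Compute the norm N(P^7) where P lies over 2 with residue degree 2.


N(P^a) = p^(a*f)
= 2^(7*2)
= 2^14
= 16384

16384


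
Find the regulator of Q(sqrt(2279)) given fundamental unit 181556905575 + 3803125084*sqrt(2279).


epsilon = 181556905575 + 3803125084*sqrt(2279)
= 3.6311e+11
R = ln(3.6311e+11)
= 26.6180

26.6180


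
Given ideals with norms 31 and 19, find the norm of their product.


N(IJ) = N(I) * N(J)
= 31 * 19
= 589

589


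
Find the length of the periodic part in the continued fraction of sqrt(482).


Run the CF algorithm for sqrt(482).
a_0 = floor(sqrt(482)) = 21; set m_0=0, q_0=1.
Recurrence: m' = q*a - m,  q' = (d - m'^2)/q,  a' = floor((a_0 + m')/q').
  step 1: m=21, q=41, a=1
  step 2: m=20, q=2, a=20
  step 3: m=20, q=41, a=1
  step 4: m=21, q=1, a=42
a_4 = 2*a_0 = 42, so the period closes here.
sqrt(482) = [21; 1, 20, 1, 42]
Period length = 4

4


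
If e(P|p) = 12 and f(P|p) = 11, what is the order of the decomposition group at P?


|D_P| = e * f
= 12 * 11
= 132

132


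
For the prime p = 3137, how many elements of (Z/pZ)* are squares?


For prime p, the number of non-zero quadratic residues is (p-1)/2.
= (3137-1)/2
= 1568

1568


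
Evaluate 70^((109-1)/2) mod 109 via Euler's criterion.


p = 109 is prime and the exponent is (p-1)/2 = 54, so by Euler's criterion 70^54 = (70/109) = +1 or -1 mod 109.
Compute by square-and-multiply:
  54 = 32 + 16 + 4 + 2 (binary 110110)
  Repeated squaring mod 109: 70^1 = 70, 70^2 = 104, 70^4 = 25, 70^8 = 80, 70^16 = 78, 70^32 = 89
  70^54 = 70^32 * 70^16 * 70^4 * 70^2 = 89 * 78 * 25 * 104 mod 109
    89 * 78 = 6942 = 75 mod 109
    75 * 25 = 1875 = 22 mod 109
    22 * 104 = 2288 = 108 mod 109
  70^54 = 108 mod 109
Result 108 = p - 1 = -1 mod 109: 70 is a quadratic non-residue mod 109. As a residue in [0, p-1] the value is 108.
70^54 mod 109 = 108

108


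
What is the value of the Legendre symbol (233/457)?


p = 457 is prime, so compute (233/457) with the reciprocity algorithm (Jacobi-symbol steps: pull out 2s via (2/n), flip via reciprocity, reduce):
  reciprocity: (233/457) -> +(457/233)
  reduce: (224/233)
  pull out 2: (2/233) = +1  (since 233 mod 8 = 1)
  pull out 2: (2/233) = +1  (since 233 mod 8 = 1)
  pull out 2: (2/233) = +1  (since 233 mod 8 = 1)
  pull out 2: (2/233) = +1  (since 233 mod 8 = 1)
  pull out 2: (2/233) = +1  (since 233 mod 8 = 1)
  reciprocity: (7/233) -> +(233/7)
  reduce: (2/7)
  pull out 2: (2/7) = +1  (since 7 mod 8 = 7)
  (1/7) = 1
Product of signs = 1
(233/457) = 1

1


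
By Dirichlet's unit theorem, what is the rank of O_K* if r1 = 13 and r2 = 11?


By Dirichlet's unit theorem:
rank = r1 + r2 - 1
= 13 + 11 - 1
= 23

23


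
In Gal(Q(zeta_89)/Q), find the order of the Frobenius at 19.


The Frobenius at p in Gal(Q(zeta_n)/Q) = (Z/nZ)* is the class of p, so its order is ord_89(19), the smallest k >= 1 with 19^k = 1 mod 89.
n = 89 = 89, phi(89) = 88; the order divides phi(n).
Divisors of 88: 1, 2, 4, 8, 11, 22, 44, 88
Repeated squaring mod 89: 19^1 = 19, 19^2 = 5, 19^4 = 25, 19^8 = 2, 19^16 = 4, 19^32 = 16, 19^64 = 78
Test divisors in increasing order:
  k=1: 19^1 = 19 mod 89
  k=2: 19^2 = 5 mod 89
  k=4: 19^4 = 25 mod 89
  k=8: 19^8 = 2 mod 89
  k=11: 19^11 = 2 * 5 * 19 = 12 mod 89
  k=22: 19^22 = 4 * 25 * 5 = 55 mod 89
  k=44: 19^44 = 16 * 2 * 25 = 88 mod 89
  k=88: 19^88 = 78 * 4 * 2 = 1 mod 89  <- first divisor giving 1
Order = 88

88


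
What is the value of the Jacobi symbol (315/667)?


Compute (315/667) via quadratic reciprocity:
  reciprocity: (315/667) -> -(667/315)
  reduce: (37/315)
  reciprocity: (37/315) -> +(315/37)
  reduce: (19/37)
  reciprocity: (19/37) -> +(37/19)
  reduce: (18/19)
  pull out 2: (2/19) = -1  (since 19 mod 8 = 3)
  reciprocity: (9/19) -> +(19/9)
  reduce: (1/9)
  (1/9) = 1
Product of signs = 1

1


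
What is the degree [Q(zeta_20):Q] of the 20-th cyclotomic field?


The degree equals Euler's totient phi(20).
20 = 2^2 * 5
phi(20) = 8

8


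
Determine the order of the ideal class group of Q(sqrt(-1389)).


K = Q(sqrt(-1389)). d mod 4 = 3, so D = disc(K) = 4d = -5556
h(K) equals the number of primitive reduced positive-definite forms (a, b, c) = a*x^2 + b*x*y + c*y^2 with b^2 - 4ac = D,
where reduced means |b| <= a <= c, with b >= 0 whenever |b| = a or a = c, and primitive means gcd(a, b, c) = 1.
Reduced forces 3a^2 <= |D| = 5556, so 1 <= a <= 43; b must have the parity of D, and c = (b^2 - D)/(4a) must be an integer >= a.
Enumerate a = 1..43, b in [-a, a]:
  a=1: (1, 0, 1389)  [1]
  a=2: (2, 2, 695)  [1]
  a=3: (3, 0, 463)  [1]
  a=4: none
  a=5: (5, -2, 278), (5, 2, 278)  [2]
  a=6: (6, 6, 233)  [1]
  a=7: (7, -4, 199), (7, 4, 199)  [2]
  a=8..9: none
  a=10: (10, -2, 139), (10, 2, 139)  [2]
  a=11..13: none
  a=14: (14, -10, 101), (14, 10, 101)  [2]
  a=15: (15, -12, 95), (15, 12, 95)  [2]
  a=16..18: none
  a=19: (19, -12, 75), (19, 12, 75)  [2]
  a=20: none
  a=21: (21, -18, 70), (21, 18, 70)  [2]
  a=22..24: none
  a=25: (25, -12, 57), (25, 12, 57)  [2]
  a=26..29: none
  a=30: (30, -18, 49), (30, 18, 49)  [2]
  a=31..34: none
  a=35: (35, -32, 47), (35, -18, 42), (35, 18, 42), (35, 32, 47)  [4]
  a=36..37: none
  a=38: (38, -26, 41), (38, 26, 41)  [2]
  a=39..43: none
Total reduced forms: 1 + 1 + 1 + 2 + 1 + 2 + 2 + 2 + 2 + 2 + 2 + 2 + 2 + 4 + 2 = 28
h = 28

28


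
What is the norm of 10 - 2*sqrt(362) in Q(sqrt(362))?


N(a + b*sqrt(d)) = a^2 - d*b^2
= (10)^2 - (362)*(-2)^2
= 100 - 1448
= -1348

-1348


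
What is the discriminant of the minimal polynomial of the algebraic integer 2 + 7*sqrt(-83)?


The element 2 + 7*sqrt(-83) has minimal polynomial:
x^2 - 4*x + 4071
Discriminant = (-4)^2 - 4*(4071)
= 16 - 16284
= -16268

-16268


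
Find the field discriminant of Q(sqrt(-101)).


For K = Q(sqrt(d)) with d squarefree: disc(K) = d if d = 1 mod 4, and disc(K) = 4d if d = 2 or 3 mod 4.
Here d = -101, and d mod 4 = 3.
d = 3 mod 4, not 1 (O_K = Z[sqrt(d)]), so disc(K) = 4d = 4 * (-101) = -404

-404


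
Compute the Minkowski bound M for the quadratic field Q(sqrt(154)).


d = 154, d mod 4 = 2, so disc(K) = 4d = 616; |disc(K)| = 616
Real quadratic field, so n = 2, s = r2 = 0, r1 = 2
M = (n!/n^n) * (4/pi)^s * sqrt(|disc(K)|) = (2!/2^2) * (4/pi)^0 * sqrt(616)
= 0.5 * 1.000000 * 24.819347
= 12.4097

12.4097


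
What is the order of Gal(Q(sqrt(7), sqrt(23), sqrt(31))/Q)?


The 3 square roots of distinct primes are multiplicatively independent over Q,
so [K:Q] = 2^3 and Gal(K/Q) is isomorphic to (Z/2Z)^3.
|Gal| = 2^3 = 8

8


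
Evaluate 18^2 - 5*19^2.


x^2 - d*y^2
= 18^2 - 5*19^2
= 324 - 1805
= -1481

-1481


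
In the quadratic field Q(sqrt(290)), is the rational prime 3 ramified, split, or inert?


K = Q(sqrt(290)). Since d mod 4 = 2, disc(K) = 1160.
Check p | disc: 1160 mod 3 = 2.
p does not divide disc. Compute Legendre symbol (d/p):
2^((3-1)/2) mod 3 = -1
(d/p) = -1, so p is inert: (p) stays prime with e=1, f=2, g=1.
Therefore p is inert.

inert


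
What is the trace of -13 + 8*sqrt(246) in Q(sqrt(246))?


Tr(a + b*sqrt(d)) = (a + b*sqrt(d)) + (a - b*sqrt(d)) = 2a
= 2 * (-13)
= -26

-26


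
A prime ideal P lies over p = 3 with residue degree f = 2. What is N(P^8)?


N(P^a) = p^(a*f)
= 3^(8*2)
= 3^16
= 43046721

43046721


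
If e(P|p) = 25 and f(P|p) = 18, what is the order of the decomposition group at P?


|D_P| = e * f
= 25 * 18
= 450

450


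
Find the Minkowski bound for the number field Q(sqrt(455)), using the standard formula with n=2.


d = 455, d mod 4 = 3, so disc(K) = 4d = 1820; |disc(K)| = 1820
Real quadratic field, so n = 2, s = r2 = 0, r1 = 2
M = (n!/n^n) * (4/pi)^s * sqrt(|disc(K)|) = (2!/2^2) * (4/pi)^0 * sqrt(1820)
= 0.5 * 1.000000 * 42.661458
= 21.3307

21.3307


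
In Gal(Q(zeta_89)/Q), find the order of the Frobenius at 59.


The Frobenius at p in Gal(Q(zeta_n)/Q) = (Z/nZ)* is the class of p, so its order is ord_89(59), the smallest k >= 1 with 59^k = 1 mod 89.
n = 89 = 89, phi(89) = 88; the order divides phi(n).
Divisors of 88: 1, 2, 4, 8, 11, 22, 44, 88
Repeated squaring mod 89: 59^1 = 59, 59^2 = 10, 59^4 = 11, 59^8 = 32, 59^16 = 45, 59^32 = 67, 59^64 = 39
Test divisors in increasing order:
  k=1: 59^1 = 59 mod 89
  k=2: 59^2 = 10 mod 89
  k=4: 59^4 = 11 mod 89
  k=8: 59^8 = 32 mod 89
  k=11: 59^11 = 32 * 10 * 59 = 12 mod 89
  k=22: 59^22 = 45 * 11 * 10 = 55 mod 89
  k=44: 59^44 = 67 * 32 * 11 = 88 mod 89
  k=88: 59^88 = 39 * 45 * 32 = 1 mod 89  <- first divisor giving 1
Order = 88

88


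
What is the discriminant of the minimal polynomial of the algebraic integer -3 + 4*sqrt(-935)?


The element -3 + 4*sqrt(-935) has minimal polynomial:
x^2 + 6*x + 14969
Discriminant = (6)^2 - 4*(14969)
= 36 - 59876
= -59840

-59840


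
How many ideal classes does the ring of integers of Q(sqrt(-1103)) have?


K = Q(sqrt(-1103)). d mod 4 = 1, so D = disc(K) = d = -1103
h(K) equals the number of primitive reduced positive-definite forms (a, b, c) = a*x^2 + b*x*y + c*y^2 with b^2 - 4ac = D,
where reduced means |b| <= a <= c, with b >= 0 whenever |b| = a or a = c, and primitive means gcd(a, b, c) = 1.
Reduced forces 3a^2 <= |D| = 1103, so 1 <= a <= 19; b must have the parity of D, and c = (b^2 - D)/(4a) must be an integer >= a.
Enumerate a = 1..19, b in [-a, a]:
  a=1: (1, 1, 276)  [1]
  a=2: (2, -1, 138), (2, 1, 138)  [2]
  a=3: (3, -1, 92), (3, 1, 92)  [2]
  a=4: (4, -1, 69), (4, 1, 69)  [2]
  a=5: none
  a=6: (6, -5, 47), (6, -1, 46), (6, 1, 46), (6, 5, 47)  [4]
  a=7: none
  a=8: (8, -7, 36), (8, 7, 36)  [2]
  a=9: (9, -7, 32), (9, 7, 32)  [2]
  a=10..11: none
  a=12: (12, -7, 24), (12, -1, 23), (12, 1, 23), (12, 7, 24)  [4]
  a=13..15: none
  a=16: (16, -7, 18), (16, 7, 18)  [2]
  a=17: (17, -11, 18), (17, 11, 18)  [2]
  a=18..19: none
Total reduced forms: 1 + 2 + 2 + 2 + 4 + 2 + 2 + 4 + 2 + 2 = 23
h = 23

23


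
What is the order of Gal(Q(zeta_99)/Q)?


|Gal(Q(zeta_99)/Q)| = phi(99)
= 60

60


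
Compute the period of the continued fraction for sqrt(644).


Run the CF algorithm for sqrt(644).
a_0 = floor(sqrt(644)) = 25; set m_0=0, q_0=1.
Recurrence: m' = q*a - m,  q' = (d - m'^2)/q,  a' = floor((a_0 + m')/q').
  step 1: m=25, q=19, a=2
  step 2: m=13, q=25, a=1
  step 3: m=12, q=20, a=1
  step 4: m=8, q=29, a=1
  step 5: m=21, q=7, a=6
  step 6: m=21, q=29, a=1
  step 7: m=8, q=20, a=1
  step 8: m=12, q=25, a=1
  step 9: m=13, q=19, a=2
  step 10: m=25, q=1, a=50
a_10 = 2*a_0 = 50, so the period closes here.
sqrt(644) = [25; 2, 1, 1, 1, 6, 1, 1, 1, 2, 50]
Period length = 10

10


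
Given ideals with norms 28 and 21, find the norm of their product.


N(IJ) = N(I) * N(J)
= 28 * 21
= 588

588


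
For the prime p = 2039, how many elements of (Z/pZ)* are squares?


For prime p, the number of non-zero quadratic residues is (p-1)/2.
= (2039-1)/2
= 1019

1019


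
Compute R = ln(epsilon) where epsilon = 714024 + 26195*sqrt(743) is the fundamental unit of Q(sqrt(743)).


epsilon = 714024 + 26195*sqrt(743)
= 1.4280e+06
R = ln(1.4280e+06)
= 14.1718

14.1718


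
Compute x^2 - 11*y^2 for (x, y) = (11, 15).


x^2 - d*y^2
= 11^2 - 11*15^2
= 121 - 2475
= -2354

-2354


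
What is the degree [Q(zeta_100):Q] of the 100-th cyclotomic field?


The degree equals Euler's totient phi(100).
100 = 2^2 * 5^2
phi(100) = 40

40


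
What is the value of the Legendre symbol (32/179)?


p = 179 is prime, so compute (32/179) with the reciprocity algorithm (Jacobi-symbol steps: pull out 2s via (2/n), flip via reciprocity, reduce):
  pull out 2: (2/179) = -1  (since 179 mod 8 = 3)
  pull out 2: (2/179) = -1  (since 179 mod 8 = 3)
  pull out 2: (2/179) = -1  (since 179 mod 8 = 3)
  pull out 2: (2/179) = -1  (since 179 mod 8 = 3)
  pull out 2: (2/179) = -1  (since 179 mod 8 = 3)
  (1/179) = 1
Product of signs = -1
(32/179) = -1

-1


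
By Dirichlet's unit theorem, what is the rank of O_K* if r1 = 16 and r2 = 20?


By Dirichlet's unit theorem:
rank = r1 + r2 - 1
= 16 + 20 - 1
= 35

35


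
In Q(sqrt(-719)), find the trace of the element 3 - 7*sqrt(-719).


Tr(a + b*sqrt(d)) = (a + b*sqrt(d)) + (a - b*sqrt(d)) = 2a
= 2 * (3)
= 6

6


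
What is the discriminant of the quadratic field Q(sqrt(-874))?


For K = Q(sqrt(d)) with d squarefree: disc(K) = d if d = 1 mod 4, and disc(K) = 4d if d = 2 or 3 mod 4.
Here d = -874, and d mod 4 = 2.
d = 2 mod 4, not 1 (O_K = Z[sqrt(d)]), so disc(K) = 4d = 4 * (-874) = -3496

-3496


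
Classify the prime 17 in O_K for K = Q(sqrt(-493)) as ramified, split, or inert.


K = Q(sqrt(-493)). Since d mod 4 = 3, disc(K) = -1972.
Check p | disc: -1972 mod 17 = 0.
p divides disc, so p ramifies: (p) = P^2 with e=2, f=1, g=1.
Therefore p is ramified.

ramified


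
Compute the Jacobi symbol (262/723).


Compute (262/723) via quadratic reciprocity:
  pull out 2: (2/723) = -1  (since 723 mod 8 = 3)
  reciprocity: (131/723) -> -(723/131)
  reduce: (68/131)
  pull out 2: (2/131) = -1  (since 131 mod 8 = 3)
  pull out 2: (2/131) = -1  (since 131 mod 8 = 3)
  reciprocity: (17/131) -> +(131/17)
  reduce: (12/17)
  pull out 2: (2/17) = +1  (since 17 mod 8 = 1)
  pull out 2: (2/17) = +1  (since 17 mod 8 = 1)
  reciprocity: (3/17) -> +(17/3)
  reduce: (2/3)
  pull out 2: (2/3) = -1  (since 3 mod 8 = 3)
  (1/3) = 1
Product of signs = -1

-1


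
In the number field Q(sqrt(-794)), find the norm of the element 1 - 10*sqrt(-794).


N(a + b*sqrt(d)) = a^2 - d*b^2
= (1)^2 - (-794)*(-10)^2
= 1 + 79400
= 79401

79401


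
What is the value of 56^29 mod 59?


p = 59 is prime and the exponent is (p-1)/2 = 29, so by Euler's criterion 56^29 = (56/59) = +1 or -1 mod 59.
Compute by square-and-multiply:
  29 = 16 + 8 + 4 + 1 (binary 11101)
  Repeated squaring mod 59: 56^1 = 56, 56^2 = 9, 56^4 = 22, 56^8 = 12, 56^16 = 26
  56^29 = 56^16 * 56^8 * 56^4 * 56^1 = 26 * 12 * 22 * 56 mod 59
    26 * 12 = 312 = 17 mod 59
    17 * 22 = 374 = 20 mod 59
    20 * 56 = 1120 = 58 mod 59
  56^29 = 58 mod 59
Result 58 = p - 1 = -1 mod 59: 56 is a quadratic non-residue mod 59. As a residue in [0, p-1] the value is 58.
56^29 mod 59 = 58

58


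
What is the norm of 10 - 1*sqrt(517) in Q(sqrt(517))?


N(a + b*sqrt(d)) = a^2 - d*b^2
= (10)^2 - (517)*(-1)^2
= 100 - 517
= -417

-417


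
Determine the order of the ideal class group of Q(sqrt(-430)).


K = Q(sqrt(-430)). d mod 4 = 2, so D = disc(K) = 4d = -1720
h(K) equals the number of primitive reduced positive-definite forms (a, b, c) = a*x^2 + b*x*y + c*y^2 with b^2 - 4ac = D,
where reduced means |b| <= a <= c, with b >= 0 whenever |b| = a or a = c, and primitive means gcd(a, b, c) = 1.
Reduced forces 3a^2 <= |D| = 1720, so 1 <= a <= 23; b must have the parity of D, and c = (b^2 - D)/(4a) must be an integer >= a.
Enumerate a = 1..23, b in [-a, a]:
  a=1: (1, 0, 430)  [1]
  a=2: (2, 0, 215)  [1]
  a=3..4: none
  a=5: (5, 0, 86)  [1]
  a=6: none
  a=7: (7, -4, 62), (7, 4, 62)  [2]
  a=8..9: none
  a=10: (10, 0, 43)  [1]
  a=11..12: none
  a=13: (13, -10, 35), (13, 10, 35)  [2]
  a=14: (14, -4, 31), (14, 4, 31)  [2]
  a=15..18: none
  a=19: (19, -16, 26), (19, 16, 26)  [2]
  a=20..23: none
Total reduced forms: 1 + 1 + 1 + 2 + 1 + 2 + 2 + 2 = 12
h = 12

12


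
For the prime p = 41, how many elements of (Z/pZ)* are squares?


For prime p, the number of non-zero quadratic residues is (p-1)/2.
= (41-1)/2
= 20

20


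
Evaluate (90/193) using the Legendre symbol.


p = 193 is prime, so compute (90/193) with the reciprocity algorithm (Jacobi-symbol steps: pull out 2s via (2/n), flip via reciprocity, reduce):
  pull out 2: (2/193) = +1  (since 193 mod 8 = 1)
  reciprocity: (45/193) -> +(193/45)
  reduce: (13/45)
  reciprocity: (13/45) -> +(45/13)
  reduce: (6/13)
  pull out 2: (2/13) = -1  (since 13 mod 8 = 5)
  reciprocity: (3/13) -> +(13/3)
  reduce: (1/3)
  (1/3) = 1
Product of signs = -1
(90/193) = -1

-1


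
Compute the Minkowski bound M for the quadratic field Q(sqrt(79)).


d = 79, d mod 4 = 3, so disc(K) = 4d = 316; |disc(K)| = 316
Real quadratic field, so n = 2, s = r2 = 0, r1 = 2
M = (n!/n^n) * (4/pi)^s * sqrt(|disc(K)|) = (2!/2^2) * (4/pi)^0 * sqrt(316)
= 0.5 * 1.000000 * 17.776389
= 8.8882

8.8882


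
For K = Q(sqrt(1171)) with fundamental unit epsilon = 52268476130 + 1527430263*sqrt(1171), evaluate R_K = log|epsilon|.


epsilon = 52268476130 + 1527430263*sqrt(1171)
= 1.0454e+11
R = ln(1.0454e+11)
= 25.3728

25.3728


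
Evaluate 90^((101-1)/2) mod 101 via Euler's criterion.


p = 101 is prime and the exponent is (p-1)/2 = 50, so by Euler's criterion 90^50 = (90/101) = +1 or -1 mod 101.
Compute by square-and-multiply:
  50 = 32 + 16 + 2 (binary 110010)
  Repeated squaring mod 101: 90^1 = 90, 90^2 = 20, 90^4 = 97, 90^8 = 16, 90^16 = 54, 90^32 = 88
  90^50 = 90^32 * 90^16 * 90^2 = 88 * 54 * 20 mod 101
    88 * 54 = 4752 = 5 mod 101
    5 * 20 = 100 = 100 mod 101
  90^50 = 100 mod 101
Result 100 = p - 1 = -1 mod 101: 90 is a quadratic non-residue mod 101. As a residue in [0, p-1] the value is 100.
90^50 mod 101 = 100

100


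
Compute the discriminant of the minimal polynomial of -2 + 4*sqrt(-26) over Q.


The element -2 + 4*sqrt(-26) has minimal polynomial:
x^2 + 4*x + 420
Discriminant = (4)^2 - 4*(420)
= 16 - 1680
= -1664

-1664


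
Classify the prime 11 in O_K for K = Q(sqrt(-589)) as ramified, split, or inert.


K = Q(sqrt(-589)). Since d mod 4 = 3, disc(K) = -2356.
Check p | disc: -2356 mod 11 = 9.
p does not divide disc. Compute Legendre symbol (d/p):
5^((11-1)/2) mod 11 = 1
(d/p) = 1, so p splits: (p) = P*P' with e=1, f=1, g=2.
Therefore p is split.

split


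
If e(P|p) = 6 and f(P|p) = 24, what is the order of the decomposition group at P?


|D_P| = e * f
= 6 * 24
= 144

144


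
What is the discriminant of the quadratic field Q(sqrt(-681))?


For K = Q(sqrt(d)) with d squarefree: disc(K) = d if d = 1 mod 4, and disc(K) = 4d if d = 2 or 3 mod 4.
Here d = -681, and d mod 4 = 3.
d = 3 mod 4, not 1 (O_K = Z[sqrt(d)]), so disc(K) = 4d = 4 * (-681) = -2724

-2724


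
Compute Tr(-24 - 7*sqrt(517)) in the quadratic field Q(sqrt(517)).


Tr(a + b*sqrt(d)) = (a + b*sqrt(d)) + (a - b*sqrt(d)) = 2a
= 2 * (-24)
= -48

-48


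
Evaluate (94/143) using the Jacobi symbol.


Compute (94/143) via quadratic reciprocity:
  pull out 2: (2/143) = +1  (since 143 mod 8 = 7)
  reciprocity: (47/143) -> -(143/47)
  reduce: (2/47)
  pull out 2: (2/47) = +1  (since 47 mod 8 = 7)
  (1/47) = 1
Product of signs = -1

-1


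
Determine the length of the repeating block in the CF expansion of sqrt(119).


Run the CF algorithm for sqrt(119).
a_0 = floor(sqrt(119)) = 10; set m_0=0, q_0=1.
Recurrence: m' = q*a - m,  q' = (d - m'^2)/q,  a' = floor((a_0 + m')/q').
  step 1: m=10, q=19, a=1
  step 2: m=9, q=2, a=9
  step 3: m=9, q=19, a=1
  step 4: m=10, q=1, a=20
a_4 = 2*a_0 = 20, so the period closes here.
sqrt(119) = [10; 1, 9, 1, 20]
Period length = 4

4


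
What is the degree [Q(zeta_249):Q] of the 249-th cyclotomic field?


The degree equals Euler's totient phi(249).
249 = 3 * 83
phi(249) = 164

164


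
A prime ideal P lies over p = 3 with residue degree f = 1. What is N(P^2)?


N(P^a) = p^(a*f)
= 3^(2*1)
= 3^2
= 9

9


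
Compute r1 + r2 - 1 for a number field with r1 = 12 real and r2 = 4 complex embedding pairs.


By Dirichlet's unit theorem:
rank = r1 + r2 - 1
= 12 + 4 - 1
= 15

15


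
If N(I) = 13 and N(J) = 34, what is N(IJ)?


N(IJ) = N(I) * N(J)
= 13 * 34
= 442

442


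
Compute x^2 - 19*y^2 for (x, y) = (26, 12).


x^2 - d*y^2
= 26^2 - 19*12^2
= 676 - 2736
= -2060

-2060


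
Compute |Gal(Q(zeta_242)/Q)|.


|Gal(Q(zeta_242)/Q)| = phi(242)
= 110

110


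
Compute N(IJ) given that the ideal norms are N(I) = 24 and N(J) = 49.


N(IJ) = N(I) * N(J)
= 24 * 49
= 1176

1176


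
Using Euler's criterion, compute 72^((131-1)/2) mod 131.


p = 131 is prime and the exponent is (p-1)/2 = 65, so by Euler's criterion 72^65 = (72/131) = +1 or -1 mod 131.
Compute by square-and-multiply:
  65 = 64 + 1 (binary 1000001)
  Repeated squaring mod 131: 72^1 = 72, 72^2 = 75, 72^4 = 123, 72^8 = 64, 72^16 = 35, 72^32 = 46, 72^64 = 20
  72^65 = 72^64 * 72^1 = 20 * 72 mod 131
    20 * 72 = 1440 = 130 mod 131
  72^65 = 130 mod 131
Result 130 = p - 1 = -1 mod 131: 72 is a quadratic non-residue mod 131. As a residue in [0, p-1] the value is 130.
72^65 mod 131 = 130

130


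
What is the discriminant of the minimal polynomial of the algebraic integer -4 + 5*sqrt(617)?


The element -4 + 5*sqrt(617) has minimal polynomial:
x^2 + 8*x - 15409
Discriminant = (8)^2 - 4*(-15409)
= 64 + 61636
= 61700

61700


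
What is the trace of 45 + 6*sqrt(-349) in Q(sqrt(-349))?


Tr(a + b*sqrt(d)) = (a + b*sqrt(d)) + (a - b*sqrt(d)) = 2a
= 2 * (45)
= 90

90


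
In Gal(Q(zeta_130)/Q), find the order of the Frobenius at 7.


The Frobenius at p in Gal(Q(zeta_n)/Q) = (Z/nZ)* is the class of p, so its order is ord_130(7), the smallest k >= 1 with 7^k = 1 mod 130.
n = 130 = 2 * 5 * 13, phi(130) = 48; the order divides phi(n).
Divisors of 48: 1, 2, 3, 4, 6, 8, 12, 16, 24, 48
Repeated squaring mod 130: 7^1 = 7, 7^2 = 49, 7^4 = 61, 7^8 = 81, 7^16 = 61, 7^32 = 81
Test divisors in increasing order:
  k=1: 7^1 = 7 mod 130
  k=2: 7^2 = 49 mod 130
  k=3: 7^3 = 49 * 7 = 83 mod 130
  k=4: 7^4 = 61 mod 130
  k=6: 7^6 = 61 * 49 = 129 mod 130
  k=8: 7^8 = 81 mod 130
  k=12: 7^12 = 81 * 61 = 1 mod 130  <- first divisor giving 1
Order = 12

12


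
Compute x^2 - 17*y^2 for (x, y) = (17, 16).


x^2 - d*y^2
= 17^2 - 17*16^2
= 289 - 4352
= -4063

-4063


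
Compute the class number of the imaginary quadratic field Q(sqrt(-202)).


K = Q(sqrt(-202)). d mod 4 = 2, so D = disc(K) = 4d = -808
h(K) equals the number of primitive reduced positive-definite forms (a, b, c) = a*x^2 + b*x*y + c*y^2 with b^2 - 4ac = D,
where reduced means |b| <= a <= c, with b >= 0 whenever |b| = a or a = c, and primitive means gcd(a, b, c) = 1.
Reduced forces 3a^2 <= |D| = 808, so 1 <= a <= 16; b must have the parity of D, and c = (b^2 - D)/(4a) must be an integer >= a.
Enumerate a = 1..16, b in [-a, a]:
  a=1: (1, 0, 202)  [1]
  a=2: (2, 0, 101)  [1]
  a=3..6: none
  a=7: (7, -2, 29), (7, 2, 29)  [2]
  a=8..13: none
  a=14: (14, -12, 17), (14, 12, 17)  [2]
  a=15..16: none
Total reduced forms: 1 + 1 + 2 + 2 = 6
h = 6

6


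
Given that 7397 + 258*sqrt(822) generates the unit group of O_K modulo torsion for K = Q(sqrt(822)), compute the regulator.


epsilon = 7397 + 258*sqrt(822)
= 14793.9999
R = ln(14793.9999)
= 9.6020

9.6020


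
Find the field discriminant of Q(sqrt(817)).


For K = Q(sqrt(d)) with d squarefree: disc(K) = d if d = 1 mod 4, and disc(K) = 4d if d = 2 or 3 mod 4.
Here d = 817, and d mod 4 = 1.
d = 1 mod 4 (O_K = Z[(1+sqrt(d))/2]), so disc(K) = d = 817

817


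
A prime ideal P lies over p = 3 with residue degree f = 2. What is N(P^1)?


N(P^a) = p^(a*f)
= 3^(1*2)
= 3^2
= 9

9


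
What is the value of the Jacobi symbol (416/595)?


Compute (416/595) via quadratic reciprocity:
  pull out 2: (2/595) = -1  (since 595 mod 8 = 3)
  pull out 2: (2/595) = -1  (since 595 mod 8 = 3)
  pull out 2: (2/595) = -1  (since 595 mod 8 = 3)
  pull out 2: (2/595) = -1  (since 595 mod 8 = 3)
  pull out 2: (2/595) = -1  (since 595 mod 8 = 3)
  reciprocity: (13/595) -> +(595/13)
  reduce: (10/13)
  pull out 2: (2/13) = -1  (since 13 mod 8 = 5)
  reciprocity: (5/13) -> +(13/5)
  reduce: (3/5)
  reciprocity: (3/5) -> +(5/3)
  reduce: (2/3)
  pull out 2: (2/3) = -1  (since 3 mod 8 = 3)
  (1/3) = 1
Product of signs = -1

-1


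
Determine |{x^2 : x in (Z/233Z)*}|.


For prime p, the number of non-zero quadratic residues is (p-1)/2.
= (233-1)/2
= 116

116


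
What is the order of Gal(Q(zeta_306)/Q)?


|Gal(Q(zeta_306)/Q)| = phi(306)
= 96

96


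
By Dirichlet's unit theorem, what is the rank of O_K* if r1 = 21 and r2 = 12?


By Dirichlet's unit theorem:
rank = r1 + r2 - 1
= 21 + 12 - 1
= 32

32


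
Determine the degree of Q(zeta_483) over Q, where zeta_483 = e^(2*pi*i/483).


The degree equals Euler's totient phi(483).
483 = 3 * 7 * 23
phi(483) = 264

264


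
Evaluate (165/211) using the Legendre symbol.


p = 211 is prime, so compute (165/211) with the reciprocity algorithm (Jacobi-symbol steps: pull out 2s via (2/n), flip via reciprocity, reduce):
  reciprocity: (165/211) -> +(211/165)
  reduce: (46/165)
  pull out 2: (2/165) = -1  (since 165 mod 8 = 5)
  reciprocity: (23/165) -> +(165/23)
  reduce: (4/23)
  pull out 2: (2/23) = +1  (since 23 mod 8 = 7)
  pull out 2: (2/23) = +1  (since 23 mod 8 = 7)
  (1/23) = 1
Product of signs = -1
(165/211) = -1

-1


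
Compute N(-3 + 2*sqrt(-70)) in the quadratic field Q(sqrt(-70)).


N(a + b*sqrt(d)) = a^2 - d*b^2
= (-3)^2 - (-70)*(2)^2
= 9 + 280
= 289

289


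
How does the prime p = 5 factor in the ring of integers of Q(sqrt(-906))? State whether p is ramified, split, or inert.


K = Q(sqrt(-906)). Since d mod 4 = 2, disc(K) = -3624.
Check p | disc: -3624 mod 5 = 1.
p does not divide disc. Compute Legendre symbol (d/p):
4^((5-1)/2) mod 5 = 1
(d/p) = 1, so p splits: (p) = P*P' with e=1, f=1, g=2.
Therefore p is split.

split


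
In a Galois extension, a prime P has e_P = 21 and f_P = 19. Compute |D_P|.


|D_P| = e * f
= 21 * 19
= 399

399


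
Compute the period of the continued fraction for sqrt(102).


Run the CF algorithm for sqrt(102).
a_0 = floor(sqrt(102)) = 10; set m_0=0, q_0=1.
Recurrence: m' = q*a - m,  q' = (d - m'^2)/q,  a' = floor((a_0 + m')/q').
  step 1: m=10, q=2, a=10
  step 2: m=10, q=1, a=20
a_2 = 2*a_0 = 20, so the period closes here.
sqrt(102) = [10; 10, 20]
Period length = 2

2


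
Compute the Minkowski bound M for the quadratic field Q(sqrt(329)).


d = 329, d mod 4 = 1, so disc(K) = d = 329; |disc(K)| = 329
Real quadratic field, so n = 2, s = r2 = 0, r1 = 2
M = (n!/n^n) * (4/pi)^s * sqrt(|disc(K)|) = (2!/2^2) * (4/pi)^0 * sqrt(329)
= 0.5 * 1.000000 * 18.138357
= 9.0692

9.0692


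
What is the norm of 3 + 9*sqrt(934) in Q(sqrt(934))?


N(a + b*sqrt(d)) = a^2 - d*b^2
= (3)^2 - (934)*(9)^2
= 9 - 75654
= -75645

-75645


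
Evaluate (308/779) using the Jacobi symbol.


Compute (308/779) via quadratic reciprocity:
  pull out 2: (2/779) = -1  (since 779 mod 8 = 3)
  pull out 2: (2/779) = -1  (since 779 mod 8 = 3)
  reciprocity: (77/779) -> +(779/77)
  reduce: (9/77)
  reciprocity: (9/77) -> +(77/9)
  reduce: (5/9)
  reciprocity: (5/9) -> +(9/5)
  reduce: (4/5)
  pull out 2: (2/5) = -1  (since 5 mod 8 = 5)
  pull out 2: (2/5) = -1  (since 5 mod 8 = 5)
  (1/5) = 1
Product of signs = 1

1


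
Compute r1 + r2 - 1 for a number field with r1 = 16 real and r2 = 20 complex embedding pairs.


By Dirichlet's unit theorem:
rank = r1 + r2 - 1
= 16 + 20 - 1
= 35

35


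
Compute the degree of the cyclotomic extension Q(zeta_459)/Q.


The degree equals Euler's totient phi(459).
459 = 3^3 * 17
phi(459) = 288

288


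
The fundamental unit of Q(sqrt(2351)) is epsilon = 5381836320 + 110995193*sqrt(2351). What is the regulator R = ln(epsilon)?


epsilon = 5381836320 + 110995193*sqrt(2351)
= 1.0764e+10
R = ln(1.0764e+10)
= 23.0994

23.0994


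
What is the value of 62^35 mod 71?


p = 71 is prime and the exponent is (p-1)/2 = 35, so by Euler's criterion 62^35 = (62/71) = +1 or -1 mod 71.
Compute by square-and-multiply:
  35 = 32 + 2 + 1 (binary 100011)
  Repeated squaring mod 71: 62^1 = 62, 62^2 = 10, 62^4 = 29, 62^8 = 60, 62^16 = 50, 62^32 = 15
  62^35 = 62^32 * 62^2 * 62^1 = 15 * 10 * 62 mod 71
    15 * 10 = 150 = 8 mod 71
    8 * 62 = 496 = 70 mod 71
  62^35 = 70 mod 71
Result 70 = p - 1 = -1 mod 71: 62 is a quadratic non-residue mod 71. As a residue in [0, p-1] the value is 70.
62^35 mod 71 = 70

70


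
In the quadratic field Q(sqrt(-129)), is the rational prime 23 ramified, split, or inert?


K = Q(sqrt(-129)). Since d mod 4 = 3, disc(K) = -516.
Check p | disc: -516 mod 23 = 13.
p does not divide disc. Compute Legendre symbol (d/p):
9^((23-1)/2) mod 23 = 1
(d/p) = 1, so p splits: (p) = P*P' with e=1, f=1, g=2.
Therefore p is split.

split


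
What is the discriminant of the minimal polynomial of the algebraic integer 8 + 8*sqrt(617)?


The element 8 + 8*sqrt(617) has minimal polynomial:
x^2 - 16*x - 39424
Discriminant = (-16)^2 - 4*(-39424)
= 256 + 157696
= 157952

157952


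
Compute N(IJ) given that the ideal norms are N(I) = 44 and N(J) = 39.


N(IJ) = N(I) * N(J)
= 44 * 39
= 1716

1716


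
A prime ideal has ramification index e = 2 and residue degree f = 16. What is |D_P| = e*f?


|D_P| = e * f
= 2 * 16
= 32

32


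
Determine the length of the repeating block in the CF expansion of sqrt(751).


Run the CF algorithm for sqrt(751).
a_0 = floor(sqrt(751)) = 27; set m_0=0, q_0=1.
Recurrence: m' = q*a - m,  q' = (d - m'^2)/q,  a' = floor((a_0 + m')/q').
  step 1: m=27, q=22, a=2
  step 2: m=17, q=21, a=2
  step 3: m=25, q=6, a=8
  step 4: m=23, q=37, a=1
  step 5: m=14, q=15, a=2
  step 6: m=16, q=33, a=1
  step 7: m=17, q=14, a=3
  step 8: m=25, q=9, a=5
  step 9: m=20, q=39, a=1
  step 10: m=19, q=10, a=4
  step 11: m=21, q=31, a=1
  step 12: m=10, q=21, a=1
  step 13: m=11, q=30, a=1
  step 14: m=19, q=13, a=3
  step 15: m=20, q=27, a=1
  step 16: m=7, q=26, a=1
  step 17: m=19, q=15, a=3
  step 18: m=26, q=5, a=10
  step 19: m=24, q=35, a=1
  step 20: m=11, q=18, a=2
  step 21: m=25, q=7, a=7
  step 22: m=24, q=25, a=2
  step 23: m=26, q=3, a=17
  step 24: m=25, q=42, a=1
  step 25: m=17, q=11, a=4
  step 26: m=27, q=2, a=27
  step 27: m=27, q=11, a=4
  step 28: m=17, q=42, a=1
  step 29: m=25, q=3, a=17
  step 30: m=26, q=25, a=2
  step 31: m=24, q=7, a=7
  step 32: m=25, q=18, a=2
  step 33: m=11, q=35, a=1
  step 34: m=24, q=5, a=10
  step 35: m=26, q=15, a=3
  step 36: m=19, q=26, a=1
  step 37: m=7, q=27, a=1
  step 38: m=20, q=13, a=3
  step 39: m=19, q=30, a=1
  step 40: m=11, q=21, a=1
  step 41: m=10, q=31, a=1
  step 42: m=21, q=10, a=4
  step 43: m=19, q=39, a=1
  step 44: m=20, q=9, a=5
  step 45: m=25, q=14, a=3
  step 46: m=17, q=33, a=1
  step 47: m=16, q=15, a=2
  step 48: m=14, q=37, a=1
  step 49: m=23, q=6, a=8
  step 50: m=25, q=21, a=2
  step 51: m=17, q=22, a=2
  step 52: m=27, q=1, a=54
a_52 = 2*a_0 = 54, so the period closes here.
sqrt(751) = [27; 2, 2, 8, 1, 2, 1, 3, 5, 1, 4, 1, 1, 1, 3, 1, 1, 3, 10, 1, 2, 7, 2, 17, 1, 4, 27, 4, 1, 17, 2, 7, 2, 1, 10, 3, 1, 1, 3, 1, 1, 1, 4, 1, 5, 3, 1, 2, 1, 8, 2, 2, 54]
Period length = 52

52
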